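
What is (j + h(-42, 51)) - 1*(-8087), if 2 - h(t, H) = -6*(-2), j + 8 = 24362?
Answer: 32431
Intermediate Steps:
j = 24354 (j = -8 + 24362 = 24354)
h(t, H) = -10 (h(t, H) = 2 - (-6)*(-2) = 2 - 1*12 = 2 - 12 = -10)
(j + h(-42, 51)) - 1*(-8087) = (24354 - 10) - 1*(-8087) = 24344 + 8087 = 32431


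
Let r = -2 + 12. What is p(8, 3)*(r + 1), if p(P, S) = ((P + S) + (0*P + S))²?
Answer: 2156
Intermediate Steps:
p(P, S) = (P + 2*S)² (p(P, S) = ((P + S) + (0 + S))² = ((P + S) + S)² = (P + 2*S)²)
r = 10
p(8, 3)*(r + 1) = (8 + 2*3)²*(10 + 1) = (8 + 6)²*11 = 14²*11 = 196*11 = 2156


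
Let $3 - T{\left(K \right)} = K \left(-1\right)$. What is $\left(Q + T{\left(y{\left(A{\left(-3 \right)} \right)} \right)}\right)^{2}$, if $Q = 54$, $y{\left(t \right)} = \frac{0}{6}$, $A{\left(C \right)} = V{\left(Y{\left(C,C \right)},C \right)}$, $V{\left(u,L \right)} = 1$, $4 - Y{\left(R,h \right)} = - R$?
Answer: $3249$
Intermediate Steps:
$Y{\left(R,h \right)} = 4 + R$ ($Y{\left(R,h \right)} = 4 - - R = 4 + R$)
$A{\left(C \right)} = 1$
$y{\left(t \right)} = 0$ ($y{\left(t \right)} = 0 \cdot \frac{1}{6} = 0$)
$T{\left(K \right)} = 3 + K$ ($T{\left(K \right)} = 3 - K \left(-1\right) = 3 - - K = 3 + K$)
$\left(Q + T{\left(y{\left(A{\left(-3 \right)} \right)} \right)}\right)^{2} = \left(54 + \left(3 + 0\right)\right)^{2} = \left(54 + 3\right)^{2} = 57^{2} = 3249$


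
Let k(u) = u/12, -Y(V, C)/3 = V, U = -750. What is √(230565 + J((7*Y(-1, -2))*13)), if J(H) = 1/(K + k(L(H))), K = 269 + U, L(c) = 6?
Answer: √221572963/31 ≈ 480.17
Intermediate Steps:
Y(V, C) = -3*V
K = -481 (K = 269 - 750 = -481)
k(u) = u/12 (k(u) = u*(1/12) = u/12)
J(H) = -2/961 (J(H) = 1/(-481 + (1/12)*6) = 1/(-481 + ½) = 1/(-961/2) = -2/961)
√(230565 + J((7*Y(-1, -2))*13)) = √(230565 - 2/961) = √(221572963/961) = √221572963/31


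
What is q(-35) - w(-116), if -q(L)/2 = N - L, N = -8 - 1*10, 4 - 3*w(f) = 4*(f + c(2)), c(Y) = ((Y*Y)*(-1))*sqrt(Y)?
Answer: -190 - 16*sqrt(2)/3 ≈ -197.54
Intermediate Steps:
c(Y) = -Y**(5/2) (c(Y) = (Y**2*(-1))*sqrt(Y) = (-Y**2)*sqrt(Y) = -Y**(5/2))
w(f) = 4/3 - 4*f/3 + 16*sqrt(2)/3 (w(f) = 4/3 - 4*(f - 2**(5/2))/3 = 4/3 - 4*(f - 4*sqrt(2))/3 = 4/3 - (-16*sqrt(2) + 4*f)/3 = 4/3 + (-4*f/3 + 16*sqrt(2)/3) = 4/3 - 4*f/3 + 16*sqrt(2)/3)
N = -18 (N = -8 - 10 = -18)
q(L) = 36 + 2*L (q(L) = -2*(-18 - L) = 36 + 2*L)
q(-35) - w(-116) = (36 + 2*(-35)) - (4/3 - 4/3*(-116) + 16*sqrt(2)/3) = (36 - 70) - (4/3 + 464/3 + 16*sqrt(2)/3) = -34 - (156 + 16*sqrt(2)/3) = -34 + (-156 - 16*sqrt(2)/3) = -190 - 16*sqrt(2)/3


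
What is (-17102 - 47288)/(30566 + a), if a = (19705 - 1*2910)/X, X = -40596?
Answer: -2613976440/1240840541 ≈ -2.1066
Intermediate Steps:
a = -16795/40596 (a = (19705 - 1*2910)/(-40596) = (19705 - 2910)*(-1/40596) = 16795*(-1/40596) = -16795/40596 ≈ -0.41371)
(-17102 - 47288)/(30566 + a) = (-17102 - 47288)/(30566 - 16795/40596) = -64390/1240840541/40596 = -64390*40596/1240840541 = -2613976440/1240840541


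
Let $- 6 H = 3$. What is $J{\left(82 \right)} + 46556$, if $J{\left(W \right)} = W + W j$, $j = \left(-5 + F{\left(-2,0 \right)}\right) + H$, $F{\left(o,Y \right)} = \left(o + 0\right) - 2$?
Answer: $45859$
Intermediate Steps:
$F{\left(o,Y \right)} = -2 + o$ ($F{\left(o,Y \right)} = o - 2 = -2 + o$)
$H = - \frac{1}{2}$ ($H = \left(- \frac{1}{6}\right) 3 = - \frac{1}{2} \approx -0.5$)
$j = - \frac{19}{2}$ ($j = \left(-5 - 4\right) - \frac{1}{2} = -9 - \frac{1}{2} = - \frac{19}{2} \approx -9.5$)
$J{\left(W \right)} = - \frac{17 W}{2}$ ($J{\left(W \right)} = W + W \left(- \frac{19}{2}\right) = W - \frac{19 W}{2} = - \frac{17 W}{2}$)
$J{\left(82 \right)} + 46556 = \left(- \frac{17}{2}\right) 82 + 46556 = -697 + 46556 = 45859$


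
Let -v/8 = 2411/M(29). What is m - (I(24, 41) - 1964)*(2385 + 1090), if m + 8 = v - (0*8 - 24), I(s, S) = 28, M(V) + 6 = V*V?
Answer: 5617540072/835 ≈ 6.7276e+6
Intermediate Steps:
M(V) = -6 + V² (M(V) = -6 + V*V = -6 + V²)
v = -19288/835 (v = -19288/(-6 + 29²) = -19288/(-6 + 841) = -19288/835 ≈ -23.099)
m = -5928/835 (m = -8 + (-19288/835 - (0*8 - 24)) = -8 + (-19288/835 - (0 - 24)) = -8 + (-19288/835 - 1*(-24)) = -8 + (-19288/835 + 24) = -8 + 752/835 = -5928/835 ≈ -7.0994)
m - (I(24, 41) - 1964)*(2385 + 1090) = -5928/835 - (28 - 1964)*(2385 + 1090) = -5928/835 - (-1936)*3475 = -5928/835 - 1*(-6727600) = -5928/835 + 6727600 = 5617540072/835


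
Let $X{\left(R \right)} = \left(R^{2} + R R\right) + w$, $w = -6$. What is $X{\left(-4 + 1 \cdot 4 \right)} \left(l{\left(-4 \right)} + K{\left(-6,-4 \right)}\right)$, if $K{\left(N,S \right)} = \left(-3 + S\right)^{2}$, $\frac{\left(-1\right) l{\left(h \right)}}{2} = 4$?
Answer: $-246$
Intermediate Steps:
$l{\left(h \right)} = -8$ ($l{\left(h \right)} = \left(-2\right) 4 = -8$)
$X{\left(R \right)} = -6 + 2 R^{2}$ ($X{\left(R \right)} = \left(R^{2} + R R\right) - 6 = \left(R^{2} + R^{2}\right) - 6 = 2 R^{2} - 6 = -6 + 2 R^{2}$)
$X{\left(-4 + 1 \cdot 4 \right)} \left(l{\left(-4 \right)} + K{\left(-6,-4 \right)}\right) = \left(-6 + 2 \left(-4 + 1 \cdot 4\right)^{2}\right) \left(-8 + \left(-3 - 4\right)^{2}\right) = \left(-6 + 2 \left(-4 + 4\right)^{2}\right) \left(-8 + \left(-7\right)^{2}\right) = \left(-6 + 2 \cdot 0^{2}\right) \left(-8 + 49\right) = \left(-6 + 2 \cdot 0\right) 41 = \left(-6 + 0\right) 41 = \left(-6\right) 41 = -246$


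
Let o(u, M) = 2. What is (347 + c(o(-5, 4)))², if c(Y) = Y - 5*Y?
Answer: 114921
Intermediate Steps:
c(Y) = -4*Y
(347 + c(o(-5, 4)))² = (347 - 4*2)² = (347 - 8)² = 339² = 114921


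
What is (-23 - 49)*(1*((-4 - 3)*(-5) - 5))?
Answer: -2160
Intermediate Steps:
(-23 - 49)*(1*((-4 - 3)*(-5) - 5)) = -72*(-7*(-5) - 5) = -72*(35 - 5) = -72*30 = -2160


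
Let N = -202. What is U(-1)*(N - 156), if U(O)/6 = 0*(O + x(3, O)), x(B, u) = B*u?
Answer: 0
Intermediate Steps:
U(O) = 0 (U(O) = 6*(0*(O + 3*O)) = 6*(0*(4*O)) = 6*0 = 0)
U(-1)*(N - 156) = 0*(-202 - 156) = 0*(-358) = 0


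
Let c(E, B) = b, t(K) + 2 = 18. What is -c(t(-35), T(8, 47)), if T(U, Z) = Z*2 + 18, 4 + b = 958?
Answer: -954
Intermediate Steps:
b = 954 (b = -4 + 958 = 954)
t(K) = 16 (t(K) = -2 + 18 = 16)
T(U, Z) = 18 + 2*Z (T(U, Z) = 2*Z + 18 = 18 + 2*Z)
c(E, B) = 954
-c(t(-35), T(8, 47)) = -1*954 = -954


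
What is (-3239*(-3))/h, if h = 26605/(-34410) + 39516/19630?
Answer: 656352547110/83748941 ≈ 7837.1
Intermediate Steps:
h = 83748941/67546830 (h = 26605*(-1/34410) + 39516*(1/19630) = -5321/6882 + 19758/9815 = 83748941/67546830 ≈ 1.2399)
(-3239*(-3))/h = (-3239*(-3))/(83748941/67546830) = 9717*(67546830/83748941) = 656352547110/83748941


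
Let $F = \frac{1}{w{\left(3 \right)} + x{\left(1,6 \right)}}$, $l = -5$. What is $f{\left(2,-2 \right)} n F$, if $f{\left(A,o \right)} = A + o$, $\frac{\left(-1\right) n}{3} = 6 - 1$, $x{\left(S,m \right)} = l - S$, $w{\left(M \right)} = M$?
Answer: $0$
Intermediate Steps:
$x{\left(S,m \right)} = -5 - S$
$n = -15$ ($n = - 3 \left(6 - 1\right) = \left(-3\right) 5 = -15$)
$F = - \frac{1}{3}$ ($F = \frac{1}{3 - 6} = \frac{1}{-3} = - \frac{1}{3} \approx -0.33333$)
$f{\left(2,-2 \right)} n F = \left(2 - 2\right) \left(-15\right) \left(- \frac{1}{3}\right) = 0 \left(-15\right) \left(- \frac{1}{3}\right) = 0 \left(- \frac{1}{3}\right) = 0$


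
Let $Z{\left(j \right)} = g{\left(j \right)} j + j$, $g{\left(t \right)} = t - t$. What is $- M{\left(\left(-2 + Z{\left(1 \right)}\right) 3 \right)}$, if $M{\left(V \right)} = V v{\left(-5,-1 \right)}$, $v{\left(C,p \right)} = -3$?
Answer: $-9$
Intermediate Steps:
$g{\left(t \right)} = 0$
$Z{\left(j \right)} = j$ ($Z{\left(j \right)} = 0 j + j = 0 + j = j$)
$M{\left(V \right)} = - 3 V$ ($M{\left(V \right)} = V \left(-3\right) = - 3 V$)
$- M{\left(\left(-2 + Z{\left(1 \right)}\right) 3 \right)} = - \left(-3\right) \left(-2 + 1\right) 3 = - \left(-3\right) \left(\left(-1\right) 3\right) = - \left(-3\right) \left(-3\right) = \left(-1\right) 9 = -9$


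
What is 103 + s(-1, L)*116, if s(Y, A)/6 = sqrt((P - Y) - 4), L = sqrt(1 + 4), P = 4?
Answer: 799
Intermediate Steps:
L = sqrt(5) ≈ 2.2361
s(Y, A) = 6*sqrt(-Y) (s(Y, A) = 6*sqrt((4 - Y) - 4) = 6*sqrt(-Y))
103 + s(-1, L)*116 = 103 + (6*sqrt(-1*(-1)))*116 = 103 + (6*sqrt(1))*116 = 103 + (6*1)*116 = 103 + 6*116 = 103 + 696 = 799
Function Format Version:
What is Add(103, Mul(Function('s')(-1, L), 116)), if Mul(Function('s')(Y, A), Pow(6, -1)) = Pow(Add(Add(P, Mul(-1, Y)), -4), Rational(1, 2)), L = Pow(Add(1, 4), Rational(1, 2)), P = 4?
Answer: 799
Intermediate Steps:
L = Pow(5, Rational(1, 2)) ≈ 2.2361
Function('s')(Y, A) = Mul(6, Pow(Mul(-1, Y), Rational(1, 2))) (Function('s')(Y, A) = Mul(6, Pow(Add(Add(4, Mul(-1, Y)), -4), Rational(1, 2))) = Mul(6, Pow(Mul(-1, Y), Rational(1, 2))))
Add(103, Mul(Function('s')(-1, L), 116)) = Add(103, Mul(Mul(6, Pow(Mul(-1, -1), Rational(1, 2))), 116)) = Add(103, Mul(Mul(6, Pow(1, Rational(1, 2))), 116)) = Add(103, Mul(Mul(6, 1), 116)) = Add(103, Mul(6, 116)) = Add(103, 696) = 799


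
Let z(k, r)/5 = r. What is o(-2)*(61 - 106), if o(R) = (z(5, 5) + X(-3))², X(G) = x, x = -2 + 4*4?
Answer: -68445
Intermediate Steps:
z(k, r) = 5*r
x = 14 (x = -2 + 16 = 14)
X(G) = 14
o(R) = 1521 (o(R) = (5*5 + 14)² = (25 + 14)² = 39² = 1521)
o(-2)*(61 - 106) = 1521*(61 - 106) = 1521*(-45) = -68445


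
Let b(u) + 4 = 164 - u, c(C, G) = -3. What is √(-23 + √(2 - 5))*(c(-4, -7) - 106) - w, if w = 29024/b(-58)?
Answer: -14512/109 - 109*√(-23 + I*√3) ≈ -152.81 - 523.12*I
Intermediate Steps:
b(u) = 160 - u (b(u) = -4 + (164 - u) = 160 - u)
w = 14512/109 (w = 29024/(160 - 1*(-58)) = 29024/(160 + 58) = 29024/218 = 29024*(1/218) = 14512/109 ≈ 133.14)
√(-23 + √(2 - 5))*(c(-4, -7) - 106) - w = √(-23 + √(2 - 5))*(-3 - 106) - 1*14512/109 = √(-23 + √(-3))*(-109) - 14512/109 = √(-23 + I*√3)*(-109) - 14512/109 = -109*√(-23 + I*√3) - 14512/109 = -14512/109 - 109*√(-23 + I*√3)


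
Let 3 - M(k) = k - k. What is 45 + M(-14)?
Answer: 48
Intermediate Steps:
M(k) = 3 (M(k) = 3 - (k - k) = 3 - 1*0 = 3 + 0 = 3)
45 + M(-14) = 45 + 3 = 48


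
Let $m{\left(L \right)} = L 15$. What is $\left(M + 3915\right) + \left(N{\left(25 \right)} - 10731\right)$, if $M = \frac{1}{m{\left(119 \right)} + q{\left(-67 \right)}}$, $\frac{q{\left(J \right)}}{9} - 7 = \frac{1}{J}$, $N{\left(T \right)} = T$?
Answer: $- \frac{840773270}{123807} \approx -6791.0$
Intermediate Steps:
$m{\left(L \right)} = 15 L$
$q{\left(J \right)} = 63 + \frac{9}{J}$
$M = \frac{67}{123807}$ ($M = \frac{1}{15 \cdot 119 + \left(63 + \frac{9}{-67}\right)} = \frac{1}{1785 + \left(63 + 9 \left(- \frac{1}{67}\right)\right)} = \frac{1}{1785 + \left(63 - \frac{9}{67}\right)} = \frac{1}{1785 + \frac{4212}{67}} = \frac{1}{\frac{123807}{67}} = \frac{67}{123807} \approx 0.00054116$)
$\left(M + 3915\right) + \left(N{\left(25 \right)} - 10731\right) = \left(\frac{67}{123807} + 3915\right) + \left(25 - 10731\right) = \frac{484704472}{123807} + \left(25 - 10731\right) = \frac{484704472}{123807} - 10706 = - \frac{840773270}{123807}$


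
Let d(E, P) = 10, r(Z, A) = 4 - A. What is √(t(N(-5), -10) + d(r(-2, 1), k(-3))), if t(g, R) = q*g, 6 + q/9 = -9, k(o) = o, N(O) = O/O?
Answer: 5*I*√5 ≈ 11.18*I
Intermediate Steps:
N(O) = 1
q = -135 (q = -54 + 9*(-9) = -54 - 81 = -135)
t(g, R) = -135*g
√(t(N(-5), -10) + d(r(-2, 1), k(-3))) = √(-135*1 + 10) = √(-135 + 10) = √(-125) = 5*I*√5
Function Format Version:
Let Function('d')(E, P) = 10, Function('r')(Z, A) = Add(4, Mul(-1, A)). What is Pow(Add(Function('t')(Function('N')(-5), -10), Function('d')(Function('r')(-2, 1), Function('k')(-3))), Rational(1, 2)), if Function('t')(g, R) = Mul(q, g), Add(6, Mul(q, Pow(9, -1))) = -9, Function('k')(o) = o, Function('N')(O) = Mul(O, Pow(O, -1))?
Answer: Mul(5, I, Pow(5, Rational(1, 2))) ≈ Mul(11.180, I)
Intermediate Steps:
Function('N')(O) = 1
q = -135 (q = Add(-54, Mul(9, -9)) = Add(-54, -81) = -135)
Function('t')(g, R) = Mul(-135, g)
Pow(Add(Function('t')(Function('N')(-5), -10), Function('d')(Function('r')(-2, 1), Function('k')(-3))), Rational(1, 2)) = Pow(Add(Mul(-135, 1), 10), Rational(1, 2)) = Pow(Add(-135, 10), Rational(1, 2)) = Pow(-125, Rational(1, 2)) = Mul(5, I, Pow(5, Rational(1, 2)))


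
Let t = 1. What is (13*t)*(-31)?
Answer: -403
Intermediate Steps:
(13*t)*(-31) = (13*1)*(-31) = 13*(-31) = -403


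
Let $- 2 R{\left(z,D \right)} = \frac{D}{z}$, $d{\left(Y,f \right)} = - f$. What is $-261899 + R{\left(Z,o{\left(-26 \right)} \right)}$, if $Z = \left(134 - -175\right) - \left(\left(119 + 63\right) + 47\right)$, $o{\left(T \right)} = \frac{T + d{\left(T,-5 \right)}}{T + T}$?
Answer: $- \frac{2178999701}{8320} \approx -2.619 \cdot 10^{5}$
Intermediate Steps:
$o{\left(T \right)} = \frac{5 + T}{2 T}$ ($o{\left(T \right)} = \frac{T - -5}{T + T} = \frac{T + 5}{2 T} = \left(5 + T\right) \frac{1}{2 T} = \frac{5 + T}{2 T}$)
$Z = 80$ ($Z = \left(134 + 175\right) - \left(182 + 47\right) = 309 - 229 = 80$)
$R{\left(z,D \right)} = - \frac{D}{2 z}$ ($R{\left(z,D \right)} = - \frac{D \frac{1}{z}}{2} = - \frac{D}{2 z}$)
$-261899 + R{\left(Z,o{\left(-26 \right)} \right)} = -261899 - \frac{\frac{1}{2} \frac{1}{-26} \left(5 - 26\right)}{2 \cdot 80} = -261899 - \frac{1}{2} \cdot \frac{1}{2} \left(- \frac{1}{26}\right) \left(-21\right) \frac{1}{80} = -261899 - \frac{21}{104} \cdot \frac{1}{80} = -261899 - \frac{21}{8320} = - \frac{2178999701}{8320}$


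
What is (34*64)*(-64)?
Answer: -139264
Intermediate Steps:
(34*64)*(-64) = 2176*(-64) = -139264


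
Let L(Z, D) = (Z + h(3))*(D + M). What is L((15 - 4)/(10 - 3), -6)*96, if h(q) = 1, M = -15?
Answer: -5184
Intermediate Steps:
L(Z, D) = (1 + Z)*(-15 + D) (L(Z, D) = (Z + 1)*(D - 15) = (1 + Z)*(-15 + D))
L((15 - 4)/(10 - 3), -6)*96 = (-15 - 6 - 15*(15 - 4)/(10 - 3) - 6*(15 - 4)/(10 - 3))*96 = (-15 - 6 - 165/7 - 66/7)*96 = -54*96 = -5184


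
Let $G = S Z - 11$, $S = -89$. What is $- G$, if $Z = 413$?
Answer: $36768$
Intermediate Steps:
$G = -36768$ ($G = \left(-89\right) 413 - 11 = -36757 - 11 = -36768$)
$- G = \left(-1\right) \left(-36768\right) = 36768$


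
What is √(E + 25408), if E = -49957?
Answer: 7*I*√501 ≈ 156.68*I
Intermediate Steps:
√(E + 25408) = √(-49957 + 25408) = √(-24549) = 7*I*√501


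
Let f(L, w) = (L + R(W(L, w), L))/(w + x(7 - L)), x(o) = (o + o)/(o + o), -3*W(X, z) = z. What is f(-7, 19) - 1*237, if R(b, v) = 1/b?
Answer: -22549/95 ≈ -237.36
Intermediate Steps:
W(X, z) = -z/3
x(o) = 1 (x(o) = (2*o)/((2*o)) = (2*o)*(1/(2*o)) = 1)
f(L, w) = (L - 3/w)/(1 + w) (f(L, w) = (L + 1/(-w/3))/(w + 1) = (L - 3/w)/(1 + w))
f(-7, 19) - 1*237 = (-3 - 7*19)/(19*(1 + 19)) - 1*237 = (1/19)*(-3 - 133)/20 - 237 = (1/19)*(1/20)*(-136) - 237 = -34/95 - 237 = -22549/95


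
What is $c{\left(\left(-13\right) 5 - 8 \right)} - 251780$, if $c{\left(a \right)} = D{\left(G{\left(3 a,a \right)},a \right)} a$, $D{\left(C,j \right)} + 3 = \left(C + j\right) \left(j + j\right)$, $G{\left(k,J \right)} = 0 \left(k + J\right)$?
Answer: $-1029595$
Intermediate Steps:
$G{\left(k,J \right)} = 0$ ($G{\left(k,J \right)} = 0 \left(J + k\right) = 0$)
$D{\left(C,j \right)} = -3 + 2 j \left(C + j\right)$ ($D{\left(C,j \right)} = -3 + \left(C + j\right) \left(j + j\right) = -3 + \left(C + j\right) 2 j = -3 + 2 j \left(C + j\right)$)
$c{\left(a \right)} = a \left(-3 + 2 a^{2}\right)$ ($c{\left(a \right)} = \left(-3 + 2 a^{2} + 2 \cdot 0 a\right) a = \left(-3 + 2 a^{2} + 0\right) a = \left(-3 + 2 a^{2}\right) a = a \left(-3 + 2 a^{2}\right)$)
$c{\left(\left(-13\right) 5 - 8 \right)} - 251780 = \left(\left(-13\right) 5 - 8\right) \left(-3 + 2 \left(\left(-13\right) 5 - 8\right)^{2}\right) - 251780 = \left(-65 - 8\right) \left(-3 + 2 \left(-65 - 8\right)^{2}\right) - 251780 = - 73 \left(-3 + 2 \left(-73\right)^{2}\right) - 251780 = - 73 \left(-3 + 2 \cdot 5329\right) - 251780 = - 73 \left(-3 + 10658\right) - 251780 = \left(-73\right) 10655 - 251780 = -777815 - 251780 = -1029595$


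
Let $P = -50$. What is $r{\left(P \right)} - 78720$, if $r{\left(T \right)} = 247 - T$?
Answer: $-78423$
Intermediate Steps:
$r{\left(P \right)} - 78720 = \left(247 - -50\right) - 78720 = \left(247 + 50\right) - 78720 = 297 - 78720 = -78423$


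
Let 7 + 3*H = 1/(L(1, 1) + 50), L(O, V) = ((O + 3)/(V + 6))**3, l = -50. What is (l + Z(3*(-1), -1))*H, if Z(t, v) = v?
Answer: 2042635/17214 ≈ 118.66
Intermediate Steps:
L(O, V) = (3 + O)**3/(6 + V)**3 (L(O, V) = ((3 + O)/(6 + V))**3 = (3 + O)**3/(6 + V)**3)
H = -120155/51642 (H = -7/3 + 1/(3*((3 + 1)**3/(6 + 1)**3 + 50)) = -7/3 + 1/(3*(4**3/7**3 + 50)) = -7/3 + 1/(3*(64*(1/343) + 50)) = -7/3 + 1/(3*(64/343 + 50)) = -7/3 + 1/(3*(17214/343)) = -7/3 + (1/3)*(343/17214) = -7/3 + 343/51642 = -120155/51642 ≈ -2.3267)
(l + Z(3*(-1), -1))*H = (-50 - 1)*(-120155/51642) = -51*(-120155/51642) = 2042635/17214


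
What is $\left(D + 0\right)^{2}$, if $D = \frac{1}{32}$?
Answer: $\frac{1}{1024} \approx 0.00097656$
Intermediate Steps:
$D = \frac{1}{32} \approx 0.03125$
$\left(D + 0\right)^{2} = \left(\frac{1}{32} + 0\right)^{2} = \left(\frac{1}{32}\right)^{2} = \frac{1}{1024}$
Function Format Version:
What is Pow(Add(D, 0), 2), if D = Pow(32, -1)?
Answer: Rational(1, 1024) ≈ 0.00097656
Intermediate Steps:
D = Rational(1, 32) ≈ 0.031250
Pow(Add(D, 0), 2) = Pow(Add(Rational(1, 32), 0), 2) = Pow(Rational(1, 32), 2) = Rational(1, 1024)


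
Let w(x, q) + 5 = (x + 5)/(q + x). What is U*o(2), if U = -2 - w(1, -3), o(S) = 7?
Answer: 42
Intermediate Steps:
w(x, q) = -5 + (5 + x)/(q + x) (w(x, q) = -5 + (x + 5)/(q + x) = -5 + (5 + x)/(q + x))
U = 6 (U = -2 - (5 - 5*(-3) - 4*1)/(-3 + 1) = -2 - (5 + 15 - 4)/(-2) = -2 - (-1)*16/2 = -2 - 1*(-8) = -2 + 8 = 6)
U*o(2) = 6*7 = 42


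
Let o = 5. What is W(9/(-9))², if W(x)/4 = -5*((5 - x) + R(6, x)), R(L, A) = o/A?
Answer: 400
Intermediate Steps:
R(L, A) = 5/A
W(x) = -100 - 100/x + 20*x (W(x) = 4*(-5*((5 - x) + 5/x)) = 4*(-5*(5 - x + 5/x)) = 4*(-25 - 25/x + 5*x) = -100 - 100/x + 20*x)
W(9/(-9))² = (-100 - 100/(9/(-9)) + 20*(9/(-9)))² = (-100 - 100/(9*(-⅑)) + 20*(9*(-⅑)))² = (-100 - 100/(-1) + 20*(-1))² = (-100 - 100*(-1) - 20)² = (-100 + 100 - 20)² = (-20)² = 400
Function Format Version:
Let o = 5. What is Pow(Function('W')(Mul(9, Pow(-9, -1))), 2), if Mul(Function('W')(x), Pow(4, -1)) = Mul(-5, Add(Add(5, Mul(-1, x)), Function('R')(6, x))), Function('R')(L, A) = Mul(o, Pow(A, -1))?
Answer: 400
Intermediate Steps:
Function('R')(L, A) = Mul(5, Pow(A, -1))
Function('W')(x) = Add(-100, Mul(-100, Pow(x, -1)), Mul(20, x)) (Function('W')(x) = Mul(4, Mul(-5, Add(Add(5, Mul(-1, x)), Mul(5, Pow(x, -1))))) = Mul(4, Mul(-5, Add(5, Mul(-1, x), Mul(5, Pow(x, -1))))) = Mul(4, Add(-25, Mul(-25, Pow(x, -1)), Mul(5, x))) = Add(-100, Mul(-100, Pow(x, -1)), Mul(20, x)))
Pow(Function('W')(Mul(9, Pow(-9, -1))), 2) = Pow(Add(-100, Mul(-100, Pow(Mul(9, Pow(-9, -1)), -1)), Mul(20, Mul(9, Pow(-9, -1)))), 2) = Pow(Add(-100, Mul(-100, Pow(Mul(9, Rational(-1, 9)), -1)), Mul(20, Mul(9, Rational(-1, 9)))), 2) = Pow(Add(-100, Mul(-100, Pow(-1, -1)), Mul(20, -1)), 2) = Pow(Add(-100, Mul(-100, -1), -20), 2) = Pow(Add(-100, 100, -20), 2) = Pow(-20, 2) = 400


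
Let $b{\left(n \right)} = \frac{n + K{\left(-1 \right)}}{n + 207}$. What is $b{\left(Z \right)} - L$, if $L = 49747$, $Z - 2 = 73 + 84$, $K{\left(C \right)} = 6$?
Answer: $- \frac{6069079}{122} \approx -49747.0$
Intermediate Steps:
$Z = 159$ ($Z = 2 + \left(73 + 84\right) = 2 + 157 = 159$)
$b{\left(n \right)} = \frac{6 + n}{207 + n}$ ($b{\left(n \right)} = \frac{n + 6}{n + 207} = \frac{6 + n}{207 + n}$)
$b{\left(Z \right)} - L = \frac{6 + 159}{207 + 159} - 49747 = \frac{1}{366} \cdot 165 - 49747 = \frac{55}{122} - 49747 = - \frac{6069079}{122}$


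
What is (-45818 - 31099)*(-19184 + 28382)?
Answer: -707482566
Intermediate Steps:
(-45818 - 31099)*(-19184 + 28382) = -76917*9198 = -707482566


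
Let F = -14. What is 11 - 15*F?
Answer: 221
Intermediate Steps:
11 - 15*F = 11 - 15*(-14) = 11 + 210 = 221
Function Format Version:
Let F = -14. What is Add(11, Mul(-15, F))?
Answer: 221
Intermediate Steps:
Add(11, Mul(-15, F)) = Add(11, Mul(-15, -14)) = Add(11, 210) = 221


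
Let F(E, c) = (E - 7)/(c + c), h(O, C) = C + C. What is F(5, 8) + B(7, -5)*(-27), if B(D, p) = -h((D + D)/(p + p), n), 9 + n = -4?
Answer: -5617/8 ≈ -702.13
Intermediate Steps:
n = -13 (n = -9 - 4 = -13)
h(O, C) = 2*C
F(E, c) = (-7 + E)/(2*c) (F(E, c) = (-7 + E)/((2*c)) = (-7 + E)*(1/(2*c)) = (-7 + E)/(2*c))
B(D, p) = 26 (B(D, p) = -2*(-13) = -1*(-26) = 26)
F(5, 8) + B(7, -5)*(-27) = (½)*(-7 + 5)/8 + 26*(-27) = (½)*(⅛)*(-2) - 702 = -⅛ - 702 = -5617/8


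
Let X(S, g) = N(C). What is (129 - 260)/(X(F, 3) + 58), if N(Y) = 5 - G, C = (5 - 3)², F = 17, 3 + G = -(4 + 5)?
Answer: -131/75 ≈ -1.7467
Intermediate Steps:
G = -12 (G = -3 - (4 + 5) = -3 - 1*9 = -3 - 9 = -12)
C = 4 (C = 2² = 4)
N(Y) = 17 (N(Y) = 5 - 1*(-12) = 5 + 12 = 17)
X(S, g) = 17
(129 - 260)/(X(F, 3) + 58) = (129 - 260)/(17 + 58) = -131/75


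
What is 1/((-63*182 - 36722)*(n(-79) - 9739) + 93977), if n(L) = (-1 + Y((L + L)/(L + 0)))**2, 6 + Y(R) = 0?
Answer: 1/467035697 ≈ 2.1412e-9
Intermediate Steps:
Y(R) = -6 (Y(R) = -6 + 0 = -6)
n(L) = 49 (n(L) = (-1 - 6)**2 = (-7)**2 = 49)
1/((-63*182 - 36722)*(n(-79) - 9739) + 93977) = 1/((-63*182 - 36722)*(49 - 9739) + 93977) = 1/((-11466 - 36722)*(-9690) + 93977) = 1/(-48188*(-9690) + 93977) = 1/(466941720 + 93977) = 1/467035697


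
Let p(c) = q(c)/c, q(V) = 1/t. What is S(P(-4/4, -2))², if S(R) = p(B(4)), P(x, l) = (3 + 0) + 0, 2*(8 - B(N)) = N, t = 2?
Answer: 1/144 ≈ 0.0069444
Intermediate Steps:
B(N) = 8 - N/2
q(V) = ½ (q(V) = 1/2 = ½)
p(c) = 1/(2*c)
P(x, l) = 3 (P(x, l) = 3 + 0 = 3)
S(R) = 1/12 (S(R) = 1/(2*(8 - ½*4)) = 1/(2*(8 - 2)) = (½)/6 = (½)*(⅙) = 1/12)
S(P(-4/4, -2))² = (1/12)² = 1/144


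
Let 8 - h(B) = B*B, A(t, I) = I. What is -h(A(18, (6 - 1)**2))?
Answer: 617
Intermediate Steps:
h(B) = 8 - B**2 (h(B) = 8 - B*B = 8 - B**2)
-h(A(18, (6 - 1)**2)) = -(8 - ((6 - 1)**2)**2) = -(8 - (5**2)**2) = -(8 - 1*25**2) = -(8 - 1*625) = -(8 - 625) = -1*(-617) = 617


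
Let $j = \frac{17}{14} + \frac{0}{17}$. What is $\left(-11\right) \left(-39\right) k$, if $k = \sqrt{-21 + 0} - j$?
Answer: $- \frac{7293}{14} + 429 i \sqrt{21} \approx -520.93 + 1965.9 i$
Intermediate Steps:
$j = \frac{17}{14}$ ($j = 17 \cdot \frac{1}{14} + 0 \cdot \frac{1}{17} = \frac{17}{14} + 0 = \frac{17}{14} \approx 1.2143$)
$k = - \frac{17}{14} + i \sqrt{21}$ ($k = \sqrt{-21 + 0} - \frac{17}{14} = \sqrt{-21} - \frac{17}{14} = i \sqrt{21} - \frac{17}{14} = - \frac{17}{14} + i \sqrt{21} \approx -1.2143 + 4.5826 i$)
$\left(-11\right) \left(-39\right) k = \left(-11\right) \left(-39\right) \left(- \frac{17}{14} + i \sqrt{21}\right) = 429 \left(- \frac{17}{14} + i \sqrt{21}\right) = - \frac{7293}{14} + 429 i \sqrt{21}$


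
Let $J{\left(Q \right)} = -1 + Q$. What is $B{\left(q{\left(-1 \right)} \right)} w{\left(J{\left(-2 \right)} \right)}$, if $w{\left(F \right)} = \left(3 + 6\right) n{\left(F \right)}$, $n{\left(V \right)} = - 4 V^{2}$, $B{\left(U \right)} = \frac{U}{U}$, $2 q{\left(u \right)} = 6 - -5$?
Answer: $-324$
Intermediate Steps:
$q{\left(u \right)} = \frac{11}{2}$ ($q{\left(u \right)} = \frac{6 - -5}{2} = \frac{6 + 5}{2} = \frac{1}{2} \cdot 11 = \frac{11}{2}$)
$B{\left(U \right)} = 1$
$w{\left(F \right)} = - 36 F^{2}$ ($w{\left(F \right)} = \left(3 + 6\right) \left(- 4 F^{2}\right) = 9 \left(- 4 F^{2}\right) = - 36 F^{2}$)
$B{\left(q{\left(-1 \right)} \right)} w{\left(J{\left(-2 \right)} \right)} = 1 \left(- 36 \left(-1 - 2\right)^{2}\right) = 1 \left(- 36 \left(-3\right)^{2}\right) = 1 \left(\left(-36\right) 9\right) = 1 \left(-324\right) = -324$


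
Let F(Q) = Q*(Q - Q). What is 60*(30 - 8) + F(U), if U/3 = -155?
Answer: 1320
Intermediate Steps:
U = -465 (U = 3*(-155) = -465)
F(Q) = 0 (F(Q) = Q*0 = 0)
60*(30 - 8) + F(U) = 60*(30 - 8) + 0 = 60*22 + 0 = 1320 + 0 = 1320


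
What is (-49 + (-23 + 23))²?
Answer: 2401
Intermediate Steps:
(-49 + (-23 + 23))² = (-49 + 0)² = (-49)² = 2401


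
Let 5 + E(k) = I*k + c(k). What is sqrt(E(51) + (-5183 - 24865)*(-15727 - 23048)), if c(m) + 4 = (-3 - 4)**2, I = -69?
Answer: sqrt(1165107721) ≈ 34134.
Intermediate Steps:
c(m) = 45 (c(m) = -4 + (-3 - 4)**2 = -4 + (-7)**2 = -4 + 49 = 45)
E(k) = 40 - 69*k (E(k) = -5 + (-69*k + 45) = -5 + (45 - 69*k) = 40 - 69*k)
sqrt(E(51) + (-5183 - 24865)*(-15727 - 23048)) = sqrt((40 - 69*51) + (-5183 - 24865)*(-15727 - 23048)) = sqrt((40 - 3519) - 30048*(-38775)) = sqrt(-3479 + 1165111200) = sqrt(1165107721)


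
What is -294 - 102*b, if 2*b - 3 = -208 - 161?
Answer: 18372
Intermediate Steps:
b = -183 (b = 3/2 + (-208 - 161)/2 = 3/2 + (½)*(-369) = 3/2 - 369/2 = -183)
-294 - 102*b = -294 - 102*(-183) = -294 + 18666 = 18372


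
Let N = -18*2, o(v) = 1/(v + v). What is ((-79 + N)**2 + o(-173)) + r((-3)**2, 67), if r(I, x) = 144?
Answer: 4625673/346 ≈ 13369.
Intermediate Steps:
o(v) = 1/(2*v)
N = -36
((-79 + N)**2 + o(-173)) + r((-3)**2, 67) = ((-79 - 36)**2 + (1/2)/(-173)) + 144 = ((-115)**2 + (1/2)*(-1/173)) + 144 = (13225 - 1/346) + 144 = 4575849/346 + 144 = 4625673/346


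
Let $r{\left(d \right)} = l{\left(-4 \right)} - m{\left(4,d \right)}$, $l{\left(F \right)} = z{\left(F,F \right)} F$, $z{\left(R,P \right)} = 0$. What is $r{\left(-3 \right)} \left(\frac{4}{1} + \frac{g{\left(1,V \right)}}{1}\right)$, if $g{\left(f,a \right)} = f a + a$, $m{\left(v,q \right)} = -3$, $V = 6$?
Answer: $48$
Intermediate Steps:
$l{\left(F \right)} = 0$ ($l{\left(F \right)} = 0 F = 0$)
$g{\left(f,a \right)} = a + a f$ ($g{\left(f,a \right)} = a f + a = a + a f$)
$r{\left(d \right)} = 3$ ($r{\left(d \right)} = 0 - -3 = 0 + 3 = 3$)
$r{\left(-3 \right)} \left(\frac{4}{1} + \frac{g{\left(1,V \right)}}{1}\right) = 3 \left(\frac{4}{1} + \frac{6 \left(1 + 1\right)}{1}\right) = 3 \left(4 \cdot 1 + 6 \cdot 2 \cdot 1\right) = 3 \left(4 + 12 \cdot 1\right) = 3 \left(4 + 12\right) = 3 \cdot 16 = 48$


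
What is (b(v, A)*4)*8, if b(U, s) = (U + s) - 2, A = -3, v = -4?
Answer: -288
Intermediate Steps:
b(U, s) = -2 + U + s
(b(v, A)*4)*8 = ((-2 - 4 - 3)*4)*8 = -9*4*8 = -36*8 = -288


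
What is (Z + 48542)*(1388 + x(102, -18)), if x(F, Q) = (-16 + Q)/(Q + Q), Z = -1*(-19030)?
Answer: 93853754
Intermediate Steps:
Z = 19030
x(F, Q) = (-16 + Q)/(2*Q) (x(F, Q) = (-16 + Q)/((2*Q)) = (-16 + Q)*(1/(2*Q)) = (-16 + Q)/(2*Q))
(Z + 48542)*(1388 + x(102, -18)) = (19030 + 48542)*(1388 + (½)*(-16 - 18)/(-18)) = 67572*(1388 + (½)*(-1/18)*(-34)) = 67572*(1388 + 17/18) = 67572*(25001/18) = 93853754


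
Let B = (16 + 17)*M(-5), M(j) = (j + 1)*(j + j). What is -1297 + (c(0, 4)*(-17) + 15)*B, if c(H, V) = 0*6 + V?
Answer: -71257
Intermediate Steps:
M(j) = 2*j*(1 + j) (M(j) = (1 + j)*(2*j) = 2*j*(1 + j))
c(H, V) = V (c(H, V) = 0 + V = V)
B = 1320 (B = (16 + 17)*(2*(-5)*(1 - 5)) = 33*(2*(-5)*(-4)) = 33*40 = 1320)
-1297 + (c(0, 4)*(-17) + 15)*B = -1297 + (4*(-17) + 15)*1320 = -1297 + (-68 + 15)*1320 = -1297 - 53*1320 = -1297 - 69960 = -71257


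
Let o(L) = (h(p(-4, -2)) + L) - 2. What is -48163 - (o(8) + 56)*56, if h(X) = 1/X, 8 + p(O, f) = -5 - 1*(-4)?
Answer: -464659/9 ≈ -51629.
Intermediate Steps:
p(O, f) = -9 (p(O, f) = -8 + (-5 - 1*(-4)) = -8 + (-5 + 4) = -8 - 1 = -9)
h(X) = 1/X
o(L) = -19/9 + L (o(L) = (1/(-9) + L) - 2 = (-1/9 + L) - 2 = -19/9 + L)
-48163 - (o(8) + 56)*56 = -48163 - ((-19/9 + 8) + 56)*56 = -48163 - (53/9 + 56)*56 = -48163 - 557*56/9 = -48163 - 1*31192/9 = -48163 - 31192/9 = -464659/9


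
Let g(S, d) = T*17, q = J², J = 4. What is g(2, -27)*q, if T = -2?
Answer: -544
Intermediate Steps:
q = 16 (q = 4² = 16)
g(S, d) = -34 (g(S, d) = -2*17 = -34)
g(2, -27)*q = -34*16 = -544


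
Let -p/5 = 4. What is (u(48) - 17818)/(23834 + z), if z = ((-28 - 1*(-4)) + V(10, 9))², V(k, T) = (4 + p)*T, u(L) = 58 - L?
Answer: -8904/26029 ≈ -0.34208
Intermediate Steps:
p = -20 (p = -5*4 = -20)
V(k, T) = -16*T (V(k, T) = (4 - 20)*T = -16*T)
z = 28224 (z = ((-28 - 1*(-4)) - 16*9)² = ((-28 + 4) - 144)² = (-24 - 144)² = (-168)² = 28224)
(u(48) - 17818)/(23834 + z) = ((58 - 1*48) - 17818)/(23834 + 28224) = ((58 - 48) - 17818)/52058 = (10 - 17818)*(1/52058) = -17808*1/52058 = -8904/26029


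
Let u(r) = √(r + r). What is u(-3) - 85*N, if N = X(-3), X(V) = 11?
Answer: -935 + I*√6 ≈ -935.0 + 2.4495*I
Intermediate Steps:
u(r) = √2*√r (u(r) = √(2*r) = √2*√r)
N = 11
u(-3) - 85*N = √2*√(-3) - 85*11 = √2*(I*√3) - 935 = I*√6 - 935 = -935 + I*√6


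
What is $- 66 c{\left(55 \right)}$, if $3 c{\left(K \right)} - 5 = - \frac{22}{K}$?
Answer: $- \frac{506}{5} \approx -101.2$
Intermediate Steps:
$c{\left(K \right)} = \frac{5}{3} - \frac{22}{3 K}$ ($c{\left(K \right)} = \frac{5}{3} + \frac{\left(-22\right) \frac{1}{K}}{3} = \frac{5}{3} - \frac{22}{3 K}$)
$- 66 c{\left(55 \right)} = - 66 \frac{-22 + 5 \cdot 55}{3 \cdot 55} = - 66 \cdot \frac{1}{3} \cdot \frac{1}{55} \left(-22 + 275\right) = - 66 \cdot \frac{1}{3} \cdot \frac{1}{55} \cdot 253 = \left(-66\right) \frac{23}{15} = - \frac{506}{5}$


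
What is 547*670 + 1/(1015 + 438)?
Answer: 532509971/1453 ≈ 3.6649e+5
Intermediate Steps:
547*670 + 1/(1015 + 438) = 366490 + 1/1453 = 532509971/1453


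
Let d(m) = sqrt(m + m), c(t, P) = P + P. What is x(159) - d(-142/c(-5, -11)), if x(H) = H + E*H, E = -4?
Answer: -477 - sqrt(1562)/11 ≈ -480.59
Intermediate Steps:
c(t, P) = 2*P
d(m) = sqrt(2)*sqrt(m) (d(m) = sqrt(2*m) = sqrt(2)*sqrt(m))
x(H) = -3*H (x(H) = H - 4*H = -3*H)
x(159) - d(-142/c(-5, -11)) = -3*159 - sqrt(2)*sqrt(-142/(2*(-11))) = -477 - sqrt(2)*sqrt(-142/(-22)) = -477 - sqrt(2)*sqrt(-142*(-1/22)) = -477 - sqrt(2)*sqrt(71/11) = -477 - sqrt(2)*sqrt(781)/11 = -477 - sqrt(1562)/11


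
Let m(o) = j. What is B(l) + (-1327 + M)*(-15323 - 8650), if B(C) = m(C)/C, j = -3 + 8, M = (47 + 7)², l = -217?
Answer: -8266202054/217 ≈ -3.8093e+7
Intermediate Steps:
M = 2916 (M = 54² = 2916)
j = 5
m(o) = 5
B(C) = 5/C
B(l) + (-1327 + M)*(-15323 - 8650) = 5/(-217) + (-1327 + 2916)*(-15323 - 8650) = 5*(-1/217) + 1589*(-23973) = -5/217 - 38093097 = -8266202054/217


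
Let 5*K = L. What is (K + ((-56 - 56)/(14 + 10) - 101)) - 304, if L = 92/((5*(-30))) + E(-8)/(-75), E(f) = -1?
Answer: -30734/75 ≈ -409.79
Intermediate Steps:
L = -3/5 (L = 92/((5*(-30))) - 1/(-75) = 92/(-150) - 1*(-1/75) = 92*(-1/150) + 1/75 = -46/75 + 1/75 = -3/5 ≈ -0.60000)
K = -3/25 (K = (1/5)*(-3/5) = -3/25 ≈ -0.12000)
(K + ((-56 - 56)/(14 + 10) - 101)) - 304 = (-3/25 + ((-56 - 56)/(14 + 10) - 101)) - 304 = (-3/25 + (-112/24 - 101)) - 304 = (-3/25 + (-112*1/24 - 101)) - 304 = (-3/25 + (-14/3 - 101)) - 304 = (-3/25 - 317/3) - 304 = -7934/75 - 304 = -30734/75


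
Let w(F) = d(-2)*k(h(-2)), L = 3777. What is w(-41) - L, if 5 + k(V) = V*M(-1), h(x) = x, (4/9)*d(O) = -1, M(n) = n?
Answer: -15081/4 ≈ -3770.3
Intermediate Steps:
d(O) = -9/4 (d(O) = (9/4)*(-1) = -9/4)
k(V) = -5 - V (k(V) = -5 + V*(-1) = -5 - V)
w(F) = 27/4 (w(F) = -9*(-5 - 1*(-2))/4 = -9*(-5 + 2)/4 = -9/4*(-3) = 27/4)
w(-41) - L = 27/4 - 1*3777 = 27/4 - 3777 = -15081/4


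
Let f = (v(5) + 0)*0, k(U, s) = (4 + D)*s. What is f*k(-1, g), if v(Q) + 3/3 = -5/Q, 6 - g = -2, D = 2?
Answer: 0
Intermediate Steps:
g = 8 (g = 6 - 1*(-2) = 6 + 2 = 8)
k(U, s) = 6*s (k(U, s) = (4 + 2)*s = 6*s)
v(Q) = -1 - 5/Q
f = 0 (f = ((-5 - 1*5)/5 + 0)*0 = ((-5 - 5)/5 + 0)*0 = ((⅕)*(-10) + 0)*0 = (-2 + 0)*0 = -2*0 = 0)
f*k(-1, g) = 0*(6*8) = 0*48 = 0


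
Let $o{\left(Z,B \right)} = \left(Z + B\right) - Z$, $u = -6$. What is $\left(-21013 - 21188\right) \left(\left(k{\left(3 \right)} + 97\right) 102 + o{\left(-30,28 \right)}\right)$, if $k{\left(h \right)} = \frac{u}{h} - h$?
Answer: $-397195812$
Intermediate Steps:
$o{\left(Z,B \right)} = B$ ($o{\left(Z,B \right)} = \left(B + Z\right) - Z = B$)
$k{\left(h \right)} = - h - \frac{6}{h}$ ($k{\left(h \right)} = - \frac{6}{h} - h = - h - \frac{6}{h}$)
$\left(-21013 - 21188\right) \left(\left(k{\left(3 \right)} + 97\right) 102 + o{\left(-30,28 \right)}\right) = \left(-21013 - 21188\right) \left(\left(\left(\left(-1\right) 3 - \frac{6}{3}\right) + 97\right) 102 + 28\right) = - 42201 \left(\left(\left(-3 - 2\right) + 97\right) 102 + 28\right) = - 42201 \left(\left(-5 + 97\right) 102 + 28\right) = - 42201 \left(92 \cdot 102 + 28\right) = - 42201 \left(9384 + 28\right) = \left(-42201\right) 9412 = -397195812$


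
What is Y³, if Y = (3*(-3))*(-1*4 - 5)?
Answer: 531441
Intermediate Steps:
Y = 81 (Y = -9*(-4 - 5) = -9*(-9) = 81)
Y³ = 81³ = 531441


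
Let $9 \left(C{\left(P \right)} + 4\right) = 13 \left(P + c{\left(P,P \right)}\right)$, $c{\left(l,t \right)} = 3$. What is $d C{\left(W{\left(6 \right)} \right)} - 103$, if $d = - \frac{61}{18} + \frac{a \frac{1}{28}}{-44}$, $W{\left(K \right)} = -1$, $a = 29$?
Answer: $- \frac{4950103}{49896} \approx -99.208$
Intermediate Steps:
$C{\left(P \right)} = \frac{1}{3} + \frac{13 P}{9}$ ($C{\left(P \right)} = -4 + \frac{13 \left(P + 3\right)}{9} = -4 + \frac{13 \left(3 + P\right)}{9} = -4 + \frac{39 + 13 P}{9} = -4 + \left(\frac{13}{3} + \frac{13 P}{9}\right) = \frac{1}{3} + \frac{13 P}{9}$)
$d = - \frac{37837}{11088}$ ($d = - \frac{61}{18} + \frac{29 \cdot \frac{1}{28}}{-44} = \left(-61\right) \frac{1}{18} + 29 \cdot \frac{1}{28} \left(- \frac{1}{44}\right) = - \frac{61}{18} + \frac{29}{28} \left(- \frac{1}{44}\right) = - \frac{61}{18} - \frac{29}{1232} = - \frac{37837}{11088} \approx -3.4124$)
$d C{\left(W{\left(6 \right)} \right)} - 103 = - \frac{37837 \left(\frac{1}{3} + \frac{13}{9} \left(-1\right)\right)}{11088} - 103 = - \frac{37837 \left(\frac{1}{3} - \frac{13}{9}\right)}{11088} - 103 = \left(- \frac{37837}{11088}\right) \left(- \frac{10}{9}\right) - 103 = \frac{189185}{49896} - 103 = - \frac{4950103}{49896}$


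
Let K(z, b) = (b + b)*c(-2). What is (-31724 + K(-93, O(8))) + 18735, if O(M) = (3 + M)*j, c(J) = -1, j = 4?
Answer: -13077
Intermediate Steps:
O(M) = 12 + 4*M (O(M) = (3 + M)*4 = 12 + 4*M)
K(z, b) = -2*b (K(z, b) = (b + b)*(-1) = (2*b)*(-1) = -2*b)
(-31724 + K(-93, O(8))) + 18735 = (-31724 - 2*(12 + 4*8)) + 18735 = (-31724 - 2*(12 + 32)) + 18735 = (-31724 - 2*44) + 18735 = (-31724 - 88) + 18735 = -31812 + 18735 = -13077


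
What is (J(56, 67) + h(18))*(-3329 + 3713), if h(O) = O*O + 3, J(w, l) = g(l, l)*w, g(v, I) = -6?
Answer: -3456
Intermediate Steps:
J(w, l) = -6*w
h(O) = 3 + O² (h(O) = O² + 3 = 3 + O²)
(J(56, 67) + h(18))*(-3329 + 3713) = (-6*56 + (3 + 18²))*(-3329 + 3713) = (-336 + (3 + 324))*384 = (-336 + 327)*384 = -9*384 = -3456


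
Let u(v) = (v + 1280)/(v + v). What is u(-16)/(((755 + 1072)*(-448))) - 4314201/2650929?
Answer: -2354034366667/1446516521856 ≈ -1.6274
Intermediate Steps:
u(v) = (1280 + v)/(2*v) (u(v) = (1280 + v)/((2*v)) = (1280 + v)*(1/(2*v)) = (1280 + v)/(2*v))
u(-16)/(((755 + 1072)*(-448))) - 4314201/2650929 = ((½)*(1280 - 16)/(-16))/(((755 + 1072)*(-448))) - 4314201/2650929 = ((½)*(-1/16)*1264)/((1827*(-448))) - 4314201*1/2650929 = -79/2/(-818496) - 1438067/883643 = -79/2*(-1/818496) - 1438067/883643 = 79/1636992 - 1438067/883643 = -2354034366667/1446516521856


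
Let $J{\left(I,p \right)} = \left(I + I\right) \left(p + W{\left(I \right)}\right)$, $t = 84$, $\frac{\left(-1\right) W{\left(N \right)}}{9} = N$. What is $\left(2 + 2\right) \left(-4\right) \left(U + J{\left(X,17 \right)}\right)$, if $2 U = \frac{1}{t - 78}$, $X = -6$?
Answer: $\frac{40892}{3} \approx 13631.0$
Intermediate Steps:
$W{\left(N \right)} = - 9 N$
$J{\left(I,p \right)} = 2 I \left(p - 9 I\right)$ ($J{\left(I,p \right)} = \left(I + I\right) \left(p - 9 I\right) = 2 I \left(p - 9 I\right)$)
$U = \frac{1}{12}$ ($U = \frac{1}{2 \left(84 - 78\right)} = \frac{1}{2 \cdot 6} = \frac{1}{2} \cdot \frac{1}{6} = \frac{1}{12} \approx 0.083333$)
$\left(2 + 2\right) \left(-4\right) \left(U + J{\left(X,17 \right)}\right) = \left(2 + 2\right) \left(-4\right) \left(\frac{1}{12} + 2 \left(-6\right) \left(17 - -54\right)\right) = 4 \left(-4\right) \left(\frac{1}{12} + 2 \left(-6\right) \left(17 + 54\right)\right) = - 16 \left(\frac{1}{12} + 2 \left(-6\right) 71\right) = - 16 \left(\frac{1}{12} - 852\right) = \left(-16\right) \left(- \frac{10223}{12}\right) = \frac{40892}{3}$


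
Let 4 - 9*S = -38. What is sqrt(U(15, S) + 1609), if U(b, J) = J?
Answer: sqrt(14523)/3 ≈ 40.170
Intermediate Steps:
S = 14/3 (S = 4/9 - 1/9*(-38) = 4/9 + 38/9 = 14/3 ≈ 4.6667)
sqrt(U(15, S) + 1609) = sqrt(14/3 + 1609) = sqrt(4841/3) = sqrt(14523)/3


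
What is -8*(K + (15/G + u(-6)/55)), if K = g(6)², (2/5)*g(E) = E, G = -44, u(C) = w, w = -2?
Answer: -98834/55 ≈ -1797.0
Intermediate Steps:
u(C) = -2
g(E) = 5*E/2
K = 225 (K = ((5/2)*6)² = 15² = 225)
-8*(K + (15/G + u(-6)/55)) = -8*(225 + (15/(-44) - 2/55)) = -8*(225 + (15*(-1/44) - 2*1/55)) = -8*(225 + (-15/44 - 2/55)) = -8*(225 - 83/220) = -8*49417/220 = -98834/55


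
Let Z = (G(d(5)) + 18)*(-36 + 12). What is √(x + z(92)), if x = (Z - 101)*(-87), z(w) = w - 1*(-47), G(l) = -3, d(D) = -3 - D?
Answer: √40246 ≈ 200.61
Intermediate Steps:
Z = -360 (Z = (-3 + 18)*(-36 + 12) = 15*(-24) = -360)
z(w) = 47 + w (z(w) = w + 47 = 47 + w)
x = 40107 (x = (-360 - 101)*(-87) = -461*(-87) = 40107)
√(x + z(92)) = √(40107 + (47 + 92)) = √(40107 + 139) = √40246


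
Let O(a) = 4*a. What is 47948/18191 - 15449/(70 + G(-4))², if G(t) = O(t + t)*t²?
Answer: 9086280313/3553866524 ≈ 2.5567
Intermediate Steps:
G(t) = 8*t³ (G(t) = (4*(t + t))*t² = (4*(2*t))*t² = (8*t)*t² = 8*t³)
47948/18191 - 15449/(70 + G(-4))² = 47948/18191 - 15449/(70 + 8*(-4)³)² = 47948*(1/18191) - 15449/(70 + 8*(-64))² = 47948/18191 - 15449/(70 - 512)² = 47948/18191 - 15449/((-442)²) = 47948/18191 - 15449/195364 = 9086280313/3553866524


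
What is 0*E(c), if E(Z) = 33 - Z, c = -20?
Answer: 0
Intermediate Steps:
0*E(c) = 0*(33 - 1*(-20)) = 0*(33 + 20) = 0*53 = 0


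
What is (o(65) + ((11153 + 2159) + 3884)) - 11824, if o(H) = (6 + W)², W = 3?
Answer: 5453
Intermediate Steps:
o(H) = 81 (o(H) = (6 + 3)² = 9² = 81)
(o(65) + ((11153 + 2159) + 3884)) - 11824 = (81 + ((11153 + 2159) + 3884)) - 11824 = (81 + (13312 + 3884)) - 11824 = (81 + 17196) - 11824 = 17277 - 11824 = 5453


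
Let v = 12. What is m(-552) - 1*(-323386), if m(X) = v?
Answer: 323398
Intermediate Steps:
m(X) = 12
m(-552) - 1*(-323386) = 12 - 1*(-323386) = 12 + 323386 = 323398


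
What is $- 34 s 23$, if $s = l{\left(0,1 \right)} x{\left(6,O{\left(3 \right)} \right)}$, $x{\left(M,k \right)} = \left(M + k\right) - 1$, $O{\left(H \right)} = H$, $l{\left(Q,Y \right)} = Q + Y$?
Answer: $-6256$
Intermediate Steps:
$x{\left(M,k \right)} = -1 + M + k$
$s = 8$ ($s = \left(0 + 1\right) \left(-1 + 6 + 3\right) = 1 \cdot 8 = 8$)
$- 34 s 23 = \left(-34\right) 8 \cdot 23 = \left(-272\right) 23 = -6256$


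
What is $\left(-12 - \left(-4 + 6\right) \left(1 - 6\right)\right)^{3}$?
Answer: $-8$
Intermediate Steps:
$\left(-12 - \left(-4 + 6\right) \left(1 - 6\right)\right)^{3} = \left(-12 - 2 \left(1 - 6\right)\right)^{3} = \left(-12 - 2 \left(-5\right)\right)^{3} = \left(-12 - -10\right)^{3} = \left(-12 + 10\right)^{3} = \left(-2\right)^{3} = -8$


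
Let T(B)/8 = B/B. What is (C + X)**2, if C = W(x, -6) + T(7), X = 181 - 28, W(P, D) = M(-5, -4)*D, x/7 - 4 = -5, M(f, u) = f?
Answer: 36481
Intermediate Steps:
x = -7 (x = 28 + 7*(-5) = 28 - 35 = -7)
W(P, D) = -5*D
T(B) = 8 (T(B) = 8*(B/B) = 8*1 = 8)
X = 153
C = 38 (C = -5*(-6) + 8 = 30 + 8 = 38)
(C + X)**2 = (38 + 153)**2 = 191**2 = 36481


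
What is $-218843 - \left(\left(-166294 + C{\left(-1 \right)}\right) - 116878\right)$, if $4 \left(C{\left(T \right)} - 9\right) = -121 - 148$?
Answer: $\frac{257549}{4} \approx 64387.0$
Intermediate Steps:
$C{\left(T \right)} = - \frac{233}{4}$ ($C{\left(T \right)} = 9 + \frac{-121 - 148}{4} = 9 + \frac{1}{4} \left(-269\right) = 9 - \frac{269}{4} = - \frac{233}{4}$)
$-218843 - \left(\left(-166294 + C{\left(-1 \right)}\right) - 116878\right) = -218843 - \left(\left(-166294 - \frac{233}{4}\right) - 116878\right) = -218843 - \left(- \frac{665409}{4} - 116878\right) = -218843 - - \frac{1132921}{4} = -218843 + \frac{1132921}{4} = \frac{257549}{4}$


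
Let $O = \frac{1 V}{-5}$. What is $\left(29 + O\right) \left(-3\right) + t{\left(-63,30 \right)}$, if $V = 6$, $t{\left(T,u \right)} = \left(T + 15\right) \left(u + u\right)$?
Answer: $- \frac{14817}{5} \approx -2963.4$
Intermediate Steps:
$t{\left(T,u \right)} = 2 u \left(15 + T\right)$ ($t{\left(T,u \right)} = \left(15 + T\right) 2 u = 2 u \left(15 + T\right)$)
$O = - \frac{6}{5}$ ($O = \frac{1 \cdot 6}{-5} = 6 \left(- \frac{1}{5}\right) = - \frac{6}{5} \approx -1.2$)
$\left(29 + O\right) \left(-3\right) + t{\left(-63,30 \right)} = \left(29 - \frac{6}{5}\right) \left(-3\right) + 2 \cdot 30 \left(15 - 63\right) = \frac{139}{5} \left(-3\right) + 2 \cdot 30 \left(-48\right) = - \frac{417}{5} - 2880 = - \frac{14817}{5}$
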